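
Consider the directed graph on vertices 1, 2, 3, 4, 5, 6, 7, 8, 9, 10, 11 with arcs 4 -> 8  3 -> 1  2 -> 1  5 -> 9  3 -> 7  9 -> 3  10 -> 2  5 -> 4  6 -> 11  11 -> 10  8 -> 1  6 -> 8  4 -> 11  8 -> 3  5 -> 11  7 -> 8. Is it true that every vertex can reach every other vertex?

No

There is no directed path from 8 to 2, so the graph is not strongly connected.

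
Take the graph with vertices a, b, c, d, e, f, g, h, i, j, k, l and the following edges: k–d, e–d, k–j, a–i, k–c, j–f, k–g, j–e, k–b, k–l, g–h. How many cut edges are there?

The edges on the cycle k-j-e-d-k are not bridges since each lies on that cycle.
But removing k–c disconnects k from c; removing k–b disconnects k from b; removing k–g disconnects k from g; removing f–j disconnects f from j — these are bridges.
In total 7 edges are bridges.

7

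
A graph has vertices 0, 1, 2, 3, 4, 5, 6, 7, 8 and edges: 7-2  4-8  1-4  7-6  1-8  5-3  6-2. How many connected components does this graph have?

4

0 is isolated — a component by itself.
Starting from 3 we can reach 3, 5. That is one component of size 2.
Starting from 1 we can reach 1, 4, 8. That is one component of size 3.
Starting from 2 we can reach 2, 6, 7. That is one component of size 3.
Total: 4 components.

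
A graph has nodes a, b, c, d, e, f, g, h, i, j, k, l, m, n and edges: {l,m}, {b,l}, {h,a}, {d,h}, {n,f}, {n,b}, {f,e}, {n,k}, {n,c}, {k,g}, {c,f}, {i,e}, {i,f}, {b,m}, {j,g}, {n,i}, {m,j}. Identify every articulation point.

h, n

Removing h increases the component count from 2 to 3, so h is a cut vertex.
Removing n increases the component count from 2 to 3, so n is a cut vertex.
By contrast removing k leaves 2 components; it is not a cut vertex. No other vertex is a cut vertex either.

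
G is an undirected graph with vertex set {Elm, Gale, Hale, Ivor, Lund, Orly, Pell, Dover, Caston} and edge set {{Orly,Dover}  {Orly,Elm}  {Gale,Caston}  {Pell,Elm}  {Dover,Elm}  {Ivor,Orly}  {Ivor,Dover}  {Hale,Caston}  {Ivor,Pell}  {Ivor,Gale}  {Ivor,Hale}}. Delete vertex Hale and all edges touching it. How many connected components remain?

With Hale gone, the remaining components are: {Lund}; {Elm, Gale, Ivor, Orly, Pell, Dover, Caston}.
That is 2 components.

2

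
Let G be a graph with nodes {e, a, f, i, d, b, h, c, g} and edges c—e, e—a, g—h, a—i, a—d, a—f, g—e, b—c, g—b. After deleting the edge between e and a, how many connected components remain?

2

Before removal there is 1 component.
e—a is a bridge — removing it separates e's side from a's side.
After removal: 2 components.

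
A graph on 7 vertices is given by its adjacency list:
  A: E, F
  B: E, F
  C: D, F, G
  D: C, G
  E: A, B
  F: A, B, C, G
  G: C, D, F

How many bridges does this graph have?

0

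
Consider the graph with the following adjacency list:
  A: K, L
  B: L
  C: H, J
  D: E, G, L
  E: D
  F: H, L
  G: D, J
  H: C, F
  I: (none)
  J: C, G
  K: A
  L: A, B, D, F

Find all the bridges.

A-K, A-L, B-L, D-E

The edges on the cycle C-J-G-D-L-F-H-C are not bridges since each lies on that cycle.
But removing B-L disconnects B from L; removing K-A disconnects K from A; removing E-D disconnects E from D; removing L-A disconnects L from A — these are bridges.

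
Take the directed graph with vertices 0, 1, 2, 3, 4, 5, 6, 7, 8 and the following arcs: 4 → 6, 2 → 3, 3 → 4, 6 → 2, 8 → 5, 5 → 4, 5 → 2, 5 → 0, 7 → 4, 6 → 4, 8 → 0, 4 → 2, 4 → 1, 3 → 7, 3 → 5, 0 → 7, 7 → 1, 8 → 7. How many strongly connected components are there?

3

{0, 2, 3, 4, 5, 6, 7} are all mutually reachable — one SCC of size 7.
{1} is an SCC by itself.
{8} is an SCC by itself.
That gives 3 strongly connected components.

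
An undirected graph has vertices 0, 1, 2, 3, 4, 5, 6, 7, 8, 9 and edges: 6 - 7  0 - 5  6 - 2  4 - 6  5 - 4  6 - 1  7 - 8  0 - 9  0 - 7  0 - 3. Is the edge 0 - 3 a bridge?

Yes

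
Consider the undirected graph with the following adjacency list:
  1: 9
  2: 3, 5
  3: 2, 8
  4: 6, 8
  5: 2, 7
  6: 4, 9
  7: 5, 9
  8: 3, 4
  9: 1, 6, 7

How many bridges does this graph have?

The edges on the cycle 9-6-4-8-3-2-5-7-9 are not bridges since each lies on that cycle.
But removing 9-1 disconnects 9 from 1 — this is a bridge.

1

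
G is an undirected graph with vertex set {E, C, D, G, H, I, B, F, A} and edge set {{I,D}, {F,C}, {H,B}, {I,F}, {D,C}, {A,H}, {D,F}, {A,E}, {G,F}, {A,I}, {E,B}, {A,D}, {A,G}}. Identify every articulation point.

Removing A increases the component count from 1 to 2, so A is a cut vertex.
By contrast removing C leaves 1 component; it is not a cut vertex. No other vertex is a cut vertex either.

A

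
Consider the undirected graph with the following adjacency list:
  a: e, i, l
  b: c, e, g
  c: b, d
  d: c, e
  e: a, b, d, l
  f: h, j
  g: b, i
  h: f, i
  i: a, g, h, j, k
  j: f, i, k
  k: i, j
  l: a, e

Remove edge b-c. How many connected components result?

1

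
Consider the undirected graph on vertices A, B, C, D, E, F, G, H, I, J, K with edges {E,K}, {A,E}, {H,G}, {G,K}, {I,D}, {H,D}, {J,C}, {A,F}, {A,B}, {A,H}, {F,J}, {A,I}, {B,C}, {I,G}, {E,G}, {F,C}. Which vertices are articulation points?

Removing A increases the component count from 1 to 2, so A is a cut vertex.
By contrast removing C leaves 1 component; it is not a cut vertex. No other vertex is a cut vertex either.

A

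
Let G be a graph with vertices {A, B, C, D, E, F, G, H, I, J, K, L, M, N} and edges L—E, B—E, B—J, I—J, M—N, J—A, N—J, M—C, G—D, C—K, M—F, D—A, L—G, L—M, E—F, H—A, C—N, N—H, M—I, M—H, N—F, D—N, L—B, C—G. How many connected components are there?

1

Starting from A we can reach A, B, C, D, E, F, G, H, I, J, K, L, M, N. That is one component of size 14.
Total: 1 component.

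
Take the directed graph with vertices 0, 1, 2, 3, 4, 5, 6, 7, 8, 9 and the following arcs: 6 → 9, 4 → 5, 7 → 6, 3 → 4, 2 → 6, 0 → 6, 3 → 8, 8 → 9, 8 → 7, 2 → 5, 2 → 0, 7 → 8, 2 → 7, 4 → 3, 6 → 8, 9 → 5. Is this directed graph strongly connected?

There is no directed path from 1 to 6, so the graph is not strongly connected.

No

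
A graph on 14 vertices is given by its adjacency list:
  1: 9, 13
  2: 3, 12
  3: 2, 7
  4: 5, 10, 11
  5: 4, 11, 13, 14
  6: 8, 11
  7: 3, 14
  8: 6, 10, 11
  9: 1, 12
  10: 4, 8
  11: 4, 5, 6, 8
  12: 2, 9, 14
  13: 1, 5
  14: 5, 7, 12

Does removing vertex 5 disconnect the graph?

Yes

Deleting 5 raises the number of components from 1 to 2, so 5 is a cut vertex.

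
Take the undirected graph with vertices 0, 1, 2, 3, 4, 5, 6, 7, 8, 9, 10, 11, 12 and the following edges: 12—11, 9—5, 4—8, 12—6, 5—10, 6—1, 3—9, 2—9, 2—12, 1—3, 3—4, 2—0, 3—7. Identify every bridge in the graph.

The edges on the cycle 2-12-6-1-3-9-2 are not bridges since each lies on that cycle.
But removing 12—11 disconnects 12 from 11; removing 3—4 disconnects 3 from 4; removing 8—4 disconnects 8 from 4; removing 5—10 disconnects 5 from 10 — these are bridges.
In total 7 edges are bridges.

0-2, 10-5, 11-12, 3-4, 3-7, 4-8, 5-9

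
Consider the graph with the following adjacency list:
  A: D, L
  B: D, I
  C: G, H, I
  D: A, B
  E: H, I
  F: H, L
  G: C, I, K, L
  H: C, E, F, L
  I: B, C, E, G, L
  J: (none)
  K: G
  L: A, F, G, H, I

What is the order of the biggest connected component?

11

J is isolated — a component by itself.
Starting from A we can reach A, B, C, D, E, F, G, H, I, K, L. That is one component of size 11.
The largest has 11 vertices.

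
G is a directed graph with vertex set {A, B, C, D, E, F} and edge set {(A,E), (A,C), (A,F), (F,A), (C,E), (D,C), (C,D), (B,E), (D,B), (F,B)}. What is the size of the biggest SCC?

{C, D} are all mutually reachable — one SCC of size 2.
{A, F} are all mutually reachable — one SCC of size 2.
{B} is an SCC by itself.
{E} is an SCC by itself.
The largest has 2 vertices.

2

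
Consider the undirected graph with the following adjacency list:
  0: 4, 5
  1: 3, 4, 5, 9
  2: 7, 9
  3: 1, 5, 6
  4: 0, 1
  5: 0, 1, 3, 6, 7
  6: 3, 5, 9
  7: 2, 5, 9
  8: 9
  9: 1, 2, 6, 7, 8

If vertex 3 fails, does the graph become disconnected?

No

Deleting 3 leaves 1 component (was 1) (its neighbors 1, 5, 6 remain connected to each other), so 3 is not a cut vertex.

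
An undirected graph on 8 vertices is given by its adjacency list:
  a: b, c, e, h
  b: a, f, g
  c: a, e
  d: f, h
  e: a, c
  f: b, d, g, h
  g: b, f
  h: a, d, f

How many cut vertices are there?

Removing a increases the component count from 1 to 2, so a is a cut vertex.
By contrast removing c leaves 1 component; it is not a cut vertex. No other vertex is a cut vertex either.

1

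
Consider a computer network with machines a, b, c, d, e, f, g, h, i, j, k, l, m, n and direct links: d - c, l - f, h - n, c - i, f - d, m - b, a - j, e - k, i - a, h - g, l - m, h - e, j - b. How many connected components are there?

2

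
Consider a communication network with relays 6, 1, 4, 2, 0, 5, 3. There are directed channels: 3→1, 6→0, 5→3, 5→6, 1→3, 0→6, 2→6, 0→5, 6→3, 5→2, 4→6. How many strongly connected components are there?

3

{0, 2, 5, 6} are all mutually reachable — one SCC of size 4.
{1, 3} are all mutually reachable — one SCC of size 2.
{4} is an SCC by itself.
That gives 3 strongly connected components.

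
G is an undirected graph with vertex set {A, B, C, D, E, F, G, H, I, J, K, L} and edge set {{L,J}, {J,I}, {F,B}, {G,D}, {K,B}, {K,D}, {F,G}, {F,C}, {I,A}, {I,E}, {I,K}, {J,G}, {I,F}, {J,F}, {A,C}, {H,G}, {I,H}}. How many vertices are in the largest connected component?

Starting from A we can reach A, B, C, D, E, F, G, H, I, J, K, L. That is one component of size 12.
The largest has 12 vertices.

12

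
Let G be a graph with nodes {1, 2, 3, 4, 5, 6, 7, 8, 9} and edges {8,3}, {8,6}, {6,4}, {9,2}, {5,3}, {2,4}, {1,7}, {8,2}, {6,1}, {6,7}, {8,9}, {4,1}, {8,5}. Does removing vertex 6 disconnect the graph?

No

Deleting 6 leaves 1 component (was 1) (its neighbors 1, 4, 7, 8 remain connected to each other), so 6 is not a cut vertex.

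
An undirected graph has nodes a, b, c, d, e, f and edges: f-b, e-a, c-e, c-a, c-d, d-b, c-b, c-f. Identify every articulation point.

c

Removing c increases the component count from 1 to 2, so c is a cut vertex.
By contrast removing a leaves 1 component; it is not a cut vertex. No other vertex is a cut vertex either.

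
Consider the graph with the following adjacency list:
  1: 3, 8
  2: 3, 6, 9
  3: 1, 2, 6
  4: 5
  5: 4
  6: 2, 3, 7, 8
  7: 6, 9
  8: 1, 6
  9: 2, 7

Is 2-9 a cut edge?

After removing 2-9, the path 2-6-7-9 still connects them, so the edge is not a bridge.

No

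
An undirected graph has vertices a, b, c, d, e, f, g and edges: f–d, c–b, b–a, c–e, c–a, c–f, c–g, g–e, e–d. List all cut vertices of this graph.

Removing c increases the component count from 1 to 2, so c is a cut vertex.
By contrast removing d leaves 1 component; it is not a cut vertex. No other vertex is a cut vertex either.

c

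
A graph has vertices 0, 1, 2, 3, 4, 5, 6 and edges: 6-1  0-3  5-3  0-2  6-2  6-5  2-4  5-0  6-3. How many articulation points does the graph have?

2

Removing 2 increases the component count from 1 to 2, so 2 is a cut vertex.
Removing 6 increases the component count from 1 to 2, so 6 is a cut vertex.
By contrast removing 3 leaves 1 component; it is not a cut vertex. No other vertex is a cut vertex either.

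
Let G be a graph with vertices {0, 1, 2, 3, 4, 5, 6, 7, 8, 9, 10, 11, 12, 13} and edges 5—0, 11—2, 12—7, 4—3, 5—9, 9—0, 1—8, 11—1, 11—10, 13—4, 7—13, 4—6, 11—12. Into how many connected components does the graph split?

Starting from 0 we can reach 0, 5, 9. That is one component of size 3.
Starting from 1 we can reach 1, 2, 3, 4, 6, 7, 8, 10, 11, 12, 13. That is one component of size 11.
Total: 2 components.

2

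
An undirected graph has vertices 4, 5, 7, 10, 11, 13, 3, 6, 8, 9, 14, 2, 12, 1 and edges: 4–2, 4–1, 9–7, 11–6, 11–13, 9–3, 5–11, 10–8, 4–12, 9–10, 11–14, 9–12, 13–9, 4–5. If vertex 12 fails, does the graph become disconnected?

No

Deleting 12 leaves 1 component (was 1) (its neighbors 4, 9 remain connected to each other), so 12 is not a cut vertex.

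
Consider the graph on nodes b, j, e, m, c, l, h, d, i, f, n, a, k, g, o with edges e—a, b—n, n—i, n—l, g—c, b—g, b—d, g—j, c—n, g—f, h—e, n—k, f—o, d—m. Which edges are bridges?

a-e, b-d, d-m, e-h, f-g, f-o, g-j, i-n, k-n, l-n

The edges on the cycle b-g-c-n-b are not bridges since each lies on that cycle.
But removing n—k disconnects n from k; removing g—f disconnects g from f; removing e—a disconnects e from a; removing n—l disconnects n from l — these are bridges.
In total 10 edges are bridges.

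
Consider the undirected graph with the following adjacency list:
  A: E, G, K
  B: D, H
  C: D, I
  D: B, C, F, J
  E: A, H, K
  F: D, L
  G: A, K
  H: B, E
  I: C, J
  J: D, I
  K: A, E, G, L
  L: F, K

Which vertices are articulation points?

Removing D increases the component count from 1 to 2, so D is a cut vertex.
By contrast removing J leaves 1 component; it is not a cut vertex. No other vertex is a cut vertex either.

D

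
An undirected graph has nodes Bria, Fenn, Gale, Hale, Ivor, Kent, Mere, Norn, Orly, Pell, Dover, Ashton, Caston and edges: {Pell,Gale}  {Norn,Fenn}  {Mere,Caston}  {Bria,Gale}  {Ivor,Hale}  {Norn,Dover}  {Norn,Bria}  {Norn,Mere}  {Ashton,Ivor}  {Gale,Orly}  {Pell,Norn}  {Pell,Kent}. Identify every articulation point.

Removing Gale increases the component count from 2 to 3, so Gale is a cut vertex.
Removing Ivor increases the component count from 2 to 3, so Ivor is a cut vertex.
Removing Mere increases the component count from 2 to 3, so Mere is a cut vertex.
Likewise Norn, Pell are cut vertices.
By contrast removing Hale leaves 2 components; it is not a cut vertex. No other vertex is a cut vertex either.

Gale, Ivor, Mere, Norn, Pell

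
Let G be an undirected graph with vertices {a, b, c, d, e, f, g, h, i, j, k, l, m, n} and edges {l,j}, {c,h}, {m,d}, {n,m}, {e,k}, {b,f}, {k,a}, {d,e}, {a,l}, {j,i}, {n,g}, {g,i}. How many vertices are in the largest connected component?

Starting from c we can reach c, h. That is one component of size 2.
Starting from b we can reach b, f. That is one component of size 2.
Starting from a we can reach a, d, e, g, i, j, k, l, m, n. That is one component of size 10.
The largest has 10 vertices.

10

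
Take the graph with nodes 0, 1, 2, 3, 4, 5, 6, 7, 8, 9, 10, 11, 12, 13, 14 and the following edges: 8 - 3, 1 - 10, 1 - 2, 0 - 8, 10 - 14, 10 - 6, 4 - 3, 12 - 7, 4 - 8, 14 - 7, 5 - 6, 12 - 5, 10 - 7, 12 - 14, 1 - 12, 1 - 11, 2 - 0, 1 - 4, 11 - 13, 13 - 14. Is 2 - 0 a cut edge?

No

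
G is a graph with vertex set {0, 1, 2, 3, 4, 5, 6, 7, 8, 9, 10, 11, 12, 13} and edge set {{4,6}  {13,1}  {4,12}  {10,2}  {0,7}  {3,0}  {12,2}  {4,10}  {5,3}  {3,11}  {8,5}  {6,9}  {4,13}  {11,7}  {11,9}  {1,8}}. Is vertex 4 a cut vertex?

Deleting 4 raises the number of components from 1 to 2, so 4 is a cut vertex.

Yes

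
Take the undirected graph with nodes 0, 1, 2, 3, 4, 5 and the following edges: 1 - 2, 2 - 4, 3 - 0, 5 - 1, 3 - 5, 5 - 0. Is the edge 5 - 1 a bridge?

Removing 5 - 1 leaves no path between 5 and 1: the component count goes from 1 to 2. So it is a bridge.

Yes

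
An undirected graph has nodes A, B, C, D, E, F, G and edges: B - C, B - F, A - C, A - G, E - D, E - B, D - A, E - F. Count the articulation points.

1

Removing A increases the component count from 1 to 2, so A is a cut vertex.
By contrast removing G leaves 1 component; it is not a cut vertex. No other vertex is a cut vertex either.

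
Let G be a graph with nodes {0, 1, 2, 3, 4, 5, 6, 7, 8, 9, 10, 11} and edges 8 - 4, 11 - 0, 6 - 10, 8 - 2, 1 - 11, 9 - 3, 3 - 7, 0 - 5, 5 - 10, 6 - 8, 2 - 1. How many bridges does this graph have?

The edges on the cycle 6-8-2-1-11-0-5-10-6 are not bridges since each lies on that cycle.
But removing 4 - 8 disconnects 4 from 8; removing 9 - 3 disconnects 9 from 3; removing 3 - 7 disconnects 3 from 7 — these are bridges.
That makes 3 bridges.

3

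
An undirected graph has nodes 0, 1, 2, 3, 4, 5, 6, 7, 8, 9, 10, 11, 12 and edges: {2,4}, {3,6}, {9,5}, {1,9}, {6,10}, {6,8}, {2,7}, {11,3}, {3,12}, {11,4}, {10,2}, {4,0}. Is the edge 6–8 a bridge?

Removing 6–8 leaves no path between 6 and 8: the component count goes from 2 to 3. So it is a bridge.

Yes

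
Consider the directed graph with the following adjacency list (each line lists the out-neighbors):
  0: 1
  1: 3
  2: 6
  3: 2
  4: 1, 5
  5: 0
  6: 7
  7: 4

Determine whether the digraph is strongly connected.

Yes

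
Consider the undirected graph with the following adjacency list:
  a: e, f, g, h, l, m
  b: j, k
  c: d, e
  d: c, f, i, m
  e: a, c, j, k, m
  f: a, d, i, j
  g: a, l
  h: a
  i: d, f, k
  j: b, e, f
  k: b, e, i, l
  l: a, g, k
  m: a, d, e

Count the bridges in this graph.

1

The edges on the cycle a-f-d-m-e-a are not bridges since each lies on that cycle.
But removing h-a disconnects h from a — this is a bridge.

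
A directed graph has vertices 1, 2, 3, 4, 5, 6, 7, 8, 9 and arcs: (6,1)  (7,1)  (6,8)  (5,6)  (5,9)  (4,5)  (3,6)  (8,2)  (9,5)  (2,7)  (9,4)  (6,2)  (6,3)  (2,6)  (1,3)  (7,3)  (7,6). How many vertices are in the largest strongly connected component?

6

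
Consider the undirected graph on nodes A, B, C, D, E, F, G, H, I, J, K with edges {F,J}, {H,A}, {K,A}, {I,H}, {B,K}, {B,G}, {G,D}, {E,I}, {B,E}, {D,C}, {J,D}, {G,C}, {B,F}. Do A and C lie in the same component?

From A we can reach A, B, C, D, E, F, G, H, I, J, K, which includes C.

Yes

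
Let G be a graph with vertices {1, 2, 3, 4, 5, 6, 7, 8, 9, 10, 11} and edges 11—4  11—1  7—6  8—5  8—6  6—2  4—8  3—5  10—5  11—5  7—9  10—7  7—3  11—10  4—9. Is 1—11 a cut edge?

Removing 1—11 leaves no path between 1 and 11: the component count goes from 1 to 2. So it is a bridge.

Yes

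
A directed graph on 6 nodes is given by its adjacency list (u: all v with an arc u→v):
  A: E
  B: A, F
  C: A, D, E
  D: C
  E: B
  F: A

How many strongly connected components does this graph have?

{A, B, E, F} are all mutually reachable — one SCC of size 4.
{C, D} are all mutually reachable — one SCC of size 2.
That gives 2 strongly connected components.

2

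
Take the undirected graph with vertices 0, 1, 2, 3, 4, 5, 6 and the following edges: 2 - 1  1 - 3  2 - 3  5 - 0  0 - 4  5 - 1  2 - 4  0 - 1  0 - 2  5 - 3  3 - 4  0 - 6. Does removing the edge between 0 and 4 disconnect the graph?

No

After removing 0 - 4, the path 0-2-4 still connects them, so the edge is not a bridge.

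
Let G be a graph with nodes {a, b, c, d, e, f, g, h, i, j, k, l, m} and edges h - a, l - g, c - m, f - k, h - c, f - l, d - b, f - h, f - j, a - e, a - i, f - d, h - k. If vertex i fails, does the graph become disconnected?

Deleting i leaves 1 component (was 1), so i is not a cut vertex.

No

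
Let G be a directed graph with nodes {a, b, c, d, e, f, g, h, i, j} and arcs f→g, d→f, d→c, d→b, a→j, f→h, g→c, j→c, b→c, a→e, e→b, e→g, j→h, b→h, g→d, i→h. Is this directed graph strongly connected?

No

There is no directed path from e to a, so the graph is not strongly connected.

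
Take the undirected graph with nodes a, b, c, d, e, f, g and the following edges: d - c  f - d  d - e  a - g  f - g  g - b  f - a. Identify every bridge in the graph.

The edges on the cycle f-a-g-f are not bridges since each lies on that cycle.
But removing d - e disconnects d from e; removing d - c disconnects d from c; removing g - b disconnects g from b; removing f - d disconnects f from d — these are bridges.

b-g, c-d, d-e, d-f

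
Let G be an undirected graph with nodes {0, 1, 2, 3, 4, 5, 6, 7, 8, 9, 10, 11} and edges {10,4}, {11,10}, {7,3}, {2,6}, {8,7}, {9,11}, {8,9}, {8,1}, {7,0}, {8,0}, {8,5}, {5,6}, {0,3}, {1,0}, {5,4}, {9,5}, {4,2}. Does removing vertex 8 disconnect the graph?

Deleting 8 raises the number of components from 1 to 2, so 8 is a cut vertex.

Yes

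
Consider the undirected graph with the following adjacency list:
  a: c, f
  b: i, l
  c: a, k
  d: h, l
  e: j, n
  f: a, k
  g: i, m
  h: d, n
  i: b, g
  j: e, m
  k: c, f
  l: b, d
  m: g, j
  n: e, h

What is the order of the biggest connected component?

10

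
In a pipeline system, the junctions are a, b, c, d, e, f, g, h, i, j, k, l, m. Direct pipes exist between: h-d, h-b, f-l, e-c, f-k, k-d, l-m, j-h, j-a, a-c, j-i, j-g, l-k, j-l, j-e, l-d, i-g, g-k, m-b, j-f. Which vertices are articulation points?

j

Removing j increases the component count from 1 to 2, so j is a cut vertex.
By contrast removing c leaves 1 component; it is not a cut vertex. No other vertex is a cut vertex either.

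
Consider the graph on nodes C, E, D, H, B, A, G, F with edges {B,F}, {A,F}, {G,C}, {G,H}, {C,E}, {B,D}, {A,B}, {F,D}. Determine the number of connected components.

Starting from A we can reach A, B, D, F. That is one component of size 4.
Starting from C we can reach C, E, G, H. That is one component of size 4.
Total: 2 components.

2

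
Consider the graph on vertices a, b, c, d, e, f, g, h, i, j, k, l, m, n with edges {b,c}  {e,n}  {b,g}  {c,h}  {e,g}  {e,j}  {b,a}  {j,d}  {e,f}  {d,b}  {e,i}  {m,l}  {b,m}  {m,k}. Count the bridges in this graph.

9

The edges on the cycle e-j-d-b-g-e are not bridges since each lies on that cycle.
But removing e-n disconnects e from n; removing k-m disconnects k from m; removing b-m disconnects b from m; removing e-f disconnects e from f — these are bridges.
In total 9 edges are bridges.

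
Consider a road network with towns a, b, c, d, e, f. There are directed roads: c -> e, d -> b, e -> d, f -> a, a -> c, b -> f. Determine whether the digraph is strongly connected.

From f we can reach every vertex (a, b, c, d, e, f), and every vertex can reach f (a, b, c, d, e, f). So the whole graph is one strongly connected component.

Yes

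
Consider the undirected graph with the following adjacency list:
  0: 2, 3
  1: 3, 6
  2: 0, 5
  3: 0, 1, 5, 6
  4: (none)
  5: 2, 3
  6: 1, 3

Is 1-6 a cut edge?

After removing 1-6, the path 1-3-6 still connects them, so the edge is not a bridge.

No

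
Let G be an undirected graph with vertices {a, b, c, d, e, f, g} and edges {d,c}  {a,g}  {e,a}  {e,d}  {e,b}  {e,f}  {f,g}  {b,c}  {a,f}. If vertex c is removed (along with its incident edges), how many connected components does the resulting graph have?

1

With c gone, the remaining components are: {a, b, d, e, f, g}.
That is 1 component.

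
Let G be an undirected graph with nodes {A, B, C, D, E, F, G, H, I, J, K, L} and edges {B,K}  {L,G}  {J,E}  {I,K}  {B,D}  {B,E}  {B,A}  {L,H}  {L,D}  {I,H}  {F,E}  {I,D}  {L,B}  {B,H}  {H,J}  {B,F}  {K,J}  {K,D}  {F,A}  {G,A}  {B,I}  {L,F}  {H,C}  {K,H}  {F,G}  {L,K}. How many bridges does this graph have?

The edges on the cycle L-B-I-H-L are not bridges since each lies on that cycle.
But removing H - C disconnects H from C — this is a bridge.

1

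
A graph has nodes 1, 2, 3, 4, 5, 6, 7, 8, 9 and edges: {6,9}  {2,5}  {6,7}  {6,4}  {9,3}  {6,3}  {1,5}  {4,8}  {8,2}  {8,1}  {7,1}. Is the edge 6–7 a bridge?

No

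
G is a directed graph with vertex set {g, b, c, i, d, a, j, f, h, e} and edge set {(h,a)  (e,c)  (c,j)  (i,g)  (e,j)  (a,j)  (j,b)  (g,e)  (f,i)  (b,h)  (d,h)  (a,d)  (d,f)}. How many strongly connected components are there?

1

{a, b, c, d, e, f, g, h, i, j} are all mutually reachable — one SCC of size 10.
That gives 1 strongly connected component.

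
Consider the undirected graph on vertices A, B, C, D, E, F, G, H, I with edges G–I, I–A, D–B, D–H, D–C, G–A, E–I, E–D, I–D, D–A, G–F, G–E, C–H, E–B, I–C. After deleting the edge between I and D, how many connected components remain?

1

I and D are still connected via I-E-D, so the component count stays at 1.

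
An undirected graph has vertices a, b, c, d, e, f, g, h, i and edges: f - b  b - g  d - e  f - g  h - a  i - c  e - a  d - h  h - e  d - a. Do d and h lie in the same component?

Yes

From d we can reach a, d, e, h, which includes h.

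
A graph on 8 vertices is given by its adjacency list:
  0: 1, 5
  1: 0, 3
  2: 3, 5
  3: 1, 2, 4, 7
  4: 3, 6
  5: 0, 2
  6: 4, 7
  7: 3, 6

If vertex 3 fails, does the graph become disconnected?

Deleting 3 raises the number of components from 1 to 2, so 3 is a cut vertex.

Yes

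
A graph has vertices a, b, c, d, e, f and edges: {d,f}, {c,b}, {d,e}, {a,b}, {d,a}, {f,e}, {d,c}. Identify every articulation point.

d

Removing d increases the component count from 1 to 2, so d is a cut vertex.
By contrast removing f leaves 1 component; it is not a cut vertex. No other vertex is a cut vertex either.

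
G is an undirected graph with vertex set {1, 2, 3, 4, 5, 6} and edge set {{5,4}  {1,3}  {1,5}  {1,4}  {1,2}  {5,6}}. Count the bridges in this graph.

The edges on the cycle 1-5-4-1 are not bridges since each lies on that cycle.
But removing 1 - 2 disconnects 1 from 2; removing 3 - 1 disconnects 3 from 1; removing 5 - 6 disconnects 5 from 6 — these are bridges.
That makes 3 bridges.

3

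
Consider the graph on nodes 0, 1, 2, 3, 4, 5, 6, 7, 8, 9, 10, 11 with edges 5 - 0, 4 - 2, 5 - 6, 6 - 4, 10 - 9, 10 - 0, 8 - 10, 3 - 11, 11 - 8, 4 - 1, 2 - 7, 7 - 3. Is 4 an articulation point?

Deleting 4 raises the number of components from 1 to 2, so 4 is a cut vertex.

Yes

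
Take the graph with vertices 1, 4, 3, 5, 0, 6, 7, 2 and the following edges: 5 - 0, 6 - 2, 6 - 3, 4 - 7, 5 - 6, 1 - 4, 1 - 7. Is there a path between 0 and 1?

No

The component containing 0 is {0, 2, 3, 5, 6}, and 1 is not in it.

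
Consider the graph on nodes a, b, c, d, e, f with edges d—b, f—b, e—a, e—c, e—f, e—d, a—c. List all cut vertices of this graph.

e

Removing e increases the component count from 1 to 2, so e is a cut vertex.
By contrast removing b leaves 1 component; it is not a cut vertex. No other vertex is a cut vertex either.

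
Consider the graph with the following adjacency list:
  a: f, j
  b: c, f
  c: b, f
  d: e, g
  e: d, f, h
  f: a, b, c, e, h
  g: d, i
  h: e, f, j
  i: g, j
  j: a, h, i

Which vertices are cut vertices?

Removing f increases the component count from 1 to 2, so f is a cut vertex.
By contrast removing a leaves 1 component; it is not a cut vertex. No other vertex is a cut vertex either.

f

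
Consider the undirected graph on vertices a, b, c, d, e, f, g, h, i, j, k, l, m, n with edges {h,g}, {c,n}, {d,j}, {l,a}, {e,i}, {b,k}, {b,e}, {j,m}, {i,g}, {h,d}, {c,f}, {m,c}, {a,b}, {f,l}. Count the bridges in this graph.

2

The edges on the cycle h-d-j-m-c-f-l-a-b-e-i-g-h are not bridges since each lies on that cycle.
But removing b–k disconnects b from k; removing c–n disconnects c from n — these are bridges.
That makes 2 bridges.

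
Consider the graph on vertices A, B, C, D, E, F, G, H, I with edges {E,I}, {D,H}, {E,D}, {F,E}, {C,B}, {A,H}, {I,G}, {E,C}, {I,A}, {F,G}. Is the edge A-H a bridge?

After removing A-H, the path A-I-E-D-H still connects them, so the edge is not a bridge.

No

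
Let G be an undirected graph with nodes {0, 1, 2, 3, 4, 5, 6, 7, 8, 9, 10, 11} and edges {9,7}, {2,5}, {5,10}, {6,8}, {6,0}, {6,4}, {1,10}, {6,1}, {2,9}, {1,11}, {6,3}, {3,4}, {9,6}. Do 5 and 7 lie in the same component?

From 5 we can reach 0, 1, 2, 3, 4, 5, 6, 7, 8, 9, 10, 11, which includes 7.

Yes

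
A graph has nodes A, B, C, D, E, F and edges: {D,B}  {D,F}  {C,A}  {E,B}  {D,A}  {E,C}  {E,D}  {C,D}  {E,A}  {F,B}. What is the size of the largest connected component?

6

Starting from A we can reach A, B, C, D, E, F. That is one component of size 6.
The largest has 6 vertices.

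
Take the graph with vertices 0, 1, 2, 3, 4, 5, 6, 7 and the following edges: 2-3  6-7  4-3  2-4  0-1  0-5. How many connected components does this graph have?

3

Starting from 6 we can reach 6, 7. That is one component of size 2.
Starting from 2 we can reach 2, 3, 4. That is one component of size 3.
Starting from 0 we can reach 0, 1, 5. That is one component of size 3.
Total: 3 components.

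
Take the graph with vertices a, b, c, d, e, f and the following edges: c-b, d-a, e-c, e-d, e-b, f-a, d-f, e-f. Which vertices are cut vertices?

Removing e increases the component count from 1 to 2, so e is a cut vertex.
By contrast removing a leaves 1 component; it is not a cut vertex. No other vertex is a cut vertex either.

e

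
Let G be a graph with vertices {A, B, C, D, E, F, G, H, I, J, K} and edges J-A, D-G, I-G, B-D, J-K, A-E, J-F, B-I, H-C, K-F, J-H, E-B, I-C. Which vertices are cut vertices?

J

Removing J increases the component count from 1 to 2, so J is a cut vertex.
By contrast removing E leaves 1 component; it is not a cut vertex. No other vertex is a cut vertex either.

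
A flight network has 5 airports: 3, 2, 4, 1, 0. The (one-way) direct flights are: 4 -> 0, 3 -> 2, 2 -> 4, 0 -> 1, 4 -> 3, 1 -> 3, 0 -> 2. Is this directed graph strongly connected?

Yes

From 0 we can reach every vertex (0, 1, 2, 3, 4), and every vertex can reach 0 (0, 1, 2, 3, 4). So the whole graph is one strongly connected component.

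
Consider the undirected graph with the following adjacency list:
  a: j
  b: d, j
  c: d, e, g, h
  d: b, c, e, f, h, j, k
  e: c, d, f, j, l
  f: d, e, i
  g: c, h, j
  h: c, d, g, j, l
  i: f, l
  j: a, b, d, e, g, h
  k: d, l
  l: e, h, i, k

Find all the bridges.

a-j

The edges on the cycle d-h-j-e-l-k-d are not bridges since each lies on that cycle.
But removing j-a disconnects j from a — this is a bridge.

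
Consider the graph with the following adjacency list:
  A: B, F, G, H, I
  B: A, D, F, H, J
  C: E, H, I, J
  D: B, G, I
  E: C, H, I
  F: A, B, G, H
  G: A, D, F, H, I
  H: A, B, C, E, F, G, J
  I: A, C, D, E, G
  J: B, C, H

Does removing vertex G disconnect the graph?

Deleting G leaves 1 component (was 1) (its neighbors A, D, F, H, I remain connected to each other), so G is not a cut vertex.

No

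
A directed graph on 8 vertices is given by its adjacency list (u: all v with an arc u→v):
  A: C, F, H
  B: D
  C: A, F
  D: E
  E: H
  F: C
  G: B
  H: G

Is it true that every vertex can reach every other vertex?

No

There is no directed path from H to C, so the graph is not strongly connected.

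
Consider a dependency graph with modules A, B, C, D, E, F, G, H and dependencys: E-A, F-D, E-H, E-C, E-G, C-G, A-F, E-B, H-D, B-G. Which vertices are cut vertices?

E

Removing E increases the component count from 1 to 2, so E is a cut vertex.
By contrast removing H leaves 1 component; it is not a cut vertex. No other vertex is a cut vertex either.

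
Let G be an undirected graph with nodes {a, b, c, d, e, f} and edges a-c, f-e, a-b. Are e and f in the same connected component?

From e we can reach e, f, which includes f.

Yes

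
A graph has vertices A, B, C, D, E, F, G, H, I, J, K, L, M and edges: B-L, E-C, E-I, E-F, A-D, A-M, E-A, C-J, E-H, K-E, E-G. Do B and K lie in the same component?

No

The component containing B is {B, L}, and K is not in it.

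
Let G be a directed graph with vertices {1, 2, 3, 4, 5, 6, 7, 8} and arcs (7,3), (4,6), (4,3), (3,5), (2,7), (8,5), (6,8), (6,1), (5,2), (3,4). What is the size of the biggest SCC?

{2, 3, 4, 5, 6, 7, 8} are all mutually reachable — one SCC of size 7.
{1} is an SCC by itself.
The largest has 7 vertices.

7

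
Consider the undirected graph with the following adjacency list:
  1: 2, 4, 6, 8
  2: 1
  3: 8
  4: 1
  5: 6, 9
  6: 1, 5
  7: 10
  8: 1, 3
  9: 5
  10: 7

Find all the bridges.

1-2, 1-4, 1-6, 1-8, 10-7, 3-8, 5-6, 5-9

removing 1-8 disconnects 1 from 8; removing 1-2 disconnects 1 from 2; removing 5-9 disconnects 5 from 9; removing 5-6 disconnects 5 from 6 — these are bridges.
In total 8 edges are bridges.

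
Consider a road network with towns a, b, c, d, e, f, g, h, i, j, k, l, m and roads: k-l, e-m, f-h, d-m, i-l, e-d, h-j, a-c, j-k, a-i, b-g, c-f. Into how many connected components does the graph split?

3

Starting from b we can reach b, g. That is one component of size 2.
Starting from d we can reach d, e, m. That is one component of size 3.
Starting from a we can reach a, c, f, h, i, j, k, l. That is one component of size 8.
Total: 3 components.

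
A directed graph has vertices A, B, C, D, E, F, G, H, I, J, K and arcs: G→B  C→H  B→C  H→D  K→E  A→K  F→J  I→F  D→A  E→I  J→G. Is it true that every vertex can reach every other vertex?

Yes

From B we can reach every vertex (A, B, C, D, E, F, G, H, I, J, K), and every vertex can reach B (A, B, C, D, E, F, G, H, I, J, K). So the whole graph is one strongly connected component.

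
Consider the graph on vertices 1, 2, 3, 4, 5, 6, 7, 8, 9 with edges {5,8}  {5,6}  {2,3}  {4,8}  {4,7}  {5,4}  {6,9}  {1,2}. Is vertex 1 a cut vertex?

Deleting 1 leaves 2 components (was 2), so 1 is not a cut vertex.

No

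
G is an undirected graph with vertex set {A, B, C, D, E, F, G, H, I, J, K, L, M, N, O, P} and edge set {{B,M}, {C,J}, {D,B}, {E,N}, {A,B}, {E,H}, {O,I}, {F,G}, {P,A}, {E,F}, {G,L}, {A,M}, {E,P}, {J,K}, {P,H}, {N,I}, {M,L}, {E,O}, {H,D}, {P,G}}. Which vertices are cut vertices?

Removing E increases the component count from 2 to 3, so E is a cut vertex.
Removing J increases the component count from 2 to 3, so J is a cut vertex.
By contrast removing N leaves 2 components; it is not a cut vertex. No other vertex is a cut vertex either.

E, J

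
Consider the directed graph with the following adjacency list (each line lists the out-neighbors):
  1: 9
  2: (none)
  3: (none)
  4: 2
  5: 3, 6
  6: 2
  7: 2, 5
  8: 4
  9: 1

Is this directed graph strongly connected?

There is no directed path from 5 to 1, so the graph is not strongly connected.

No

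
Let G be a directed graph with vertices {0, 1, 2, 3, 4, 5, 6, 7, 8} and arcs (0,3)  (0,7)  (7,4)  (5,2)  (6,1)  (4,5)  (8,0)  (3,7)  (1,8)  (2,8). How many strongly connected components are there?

{0, 2, 3, 4, 5, 7, 8} are all mutually reachable — one SCC of size 7.
{6} is an SCC by itself.
{1} is an SCC by itself.
That gives 3 strongly connected components.

3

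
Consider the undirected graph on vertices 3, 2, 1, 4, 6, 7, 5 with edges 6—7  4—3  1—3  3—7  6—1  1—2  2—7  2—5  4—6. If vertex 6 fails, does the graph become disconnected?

Deleting 6 leaves 1 component (was 1) (its neighbors 1, 4, 7 remain connected to each other), so 6 is not a cut vertex.

No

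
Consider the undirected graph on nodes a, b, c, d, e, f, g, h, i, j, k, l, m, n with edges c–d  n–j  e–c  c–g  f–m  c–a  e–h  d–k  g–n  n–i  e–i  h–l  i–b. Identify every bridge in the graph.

The edges on the cycle e-c-g-n-i-e are not bridges since each lies on that cycle.
But removing c–a disconnects c from a; removing e–h disconnects e from h; removing c–d disconnects c from d; removing l–h disconnects l from h — these are bridges.
In total 8 edges are bridges.

a-c, b-i, c-d, d-k, e-h, f-m, h-l, j-n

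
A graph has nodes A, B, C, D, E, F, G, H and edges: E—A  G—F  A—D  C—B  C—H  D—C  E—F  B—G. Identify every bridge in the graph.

The edges on the cycle E-A-D-C-B-G-F-E are not bridges since each lies on that cycle.
But removing C—H disconnects C from H — this is a bridge.

C-H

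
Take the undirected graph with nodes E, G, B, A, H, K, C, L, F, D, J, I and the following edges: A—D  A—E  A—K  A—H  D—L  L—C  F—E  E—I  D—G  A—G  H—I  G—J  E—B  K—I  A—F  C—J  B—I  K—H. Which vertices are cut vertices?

A

Removing A increases the component count from 1 to 2, so A is a cut vertex.
By contrast removing F leaves 1 component; it is not a cut vertex. No other vertex is a cut vertex either.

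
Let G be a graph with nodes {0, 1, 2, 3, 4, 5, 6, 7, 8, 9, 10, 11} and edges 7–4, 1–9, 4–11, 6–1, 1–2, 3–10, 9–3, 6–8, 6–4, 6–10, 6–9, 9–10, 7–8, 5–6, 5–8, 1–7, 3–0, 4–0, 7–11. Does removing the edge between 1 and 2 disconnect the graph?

Yes

Removing 1–2 leaves no path between 1 and 2: the component count goes from 1 to 2. So it is a bridge.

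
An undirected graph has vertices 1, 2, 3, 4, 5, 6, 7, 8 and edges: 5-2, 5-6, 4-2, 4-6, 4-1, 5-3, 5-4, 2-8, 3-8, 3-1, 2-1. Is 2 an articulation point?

No

Deleting 2 leaves 2 components (was 2), so 2 is not a cut vertex.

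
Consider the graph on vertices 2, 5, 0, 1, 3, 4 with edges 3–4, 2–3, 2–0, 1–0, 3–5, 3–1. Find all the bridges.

The edges on the cycle 2-3-1-0-2 are not bridges since each lies on that cycle.
But removing 3–4 disconnects 3 from 4; removing 3–5 disconnects 3 from 5 — these are bridges.

3-4, 3-5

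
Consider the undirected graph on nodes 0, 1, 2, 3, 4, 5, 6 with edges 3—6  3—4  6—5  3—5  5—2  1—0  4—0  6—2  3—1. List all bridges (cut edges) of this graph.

none

The edges on the cycle 3-1-0-4-3 are not bridges since each lies on that cycle.
Every edge lies on some cycle, so there are no bridges.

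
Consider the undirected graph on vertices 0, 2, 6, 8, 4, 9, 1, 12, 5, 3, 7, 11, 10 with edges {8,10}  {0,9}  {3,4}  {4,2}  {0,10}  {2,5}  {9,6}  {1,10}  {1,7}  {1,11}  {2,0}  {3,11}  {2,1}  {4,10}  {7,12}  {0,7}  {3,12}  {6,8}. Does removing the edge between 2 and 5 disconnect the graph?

Removing 2–5 leaves no path between 2 and 5: the component count goes from 1 to 2. So it is a bridge.

Yes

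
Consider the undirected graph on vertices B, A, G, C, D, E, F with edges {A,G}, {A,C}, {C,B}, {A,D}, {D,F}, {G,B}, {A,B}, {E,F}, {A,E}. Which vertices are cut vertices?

Removing A increases the component count from 1 to 2, so A is a cut vertex.
By contrast removing D leaves 1 component; it is not a cut vertex. No other vertex is a cut vertex either.

A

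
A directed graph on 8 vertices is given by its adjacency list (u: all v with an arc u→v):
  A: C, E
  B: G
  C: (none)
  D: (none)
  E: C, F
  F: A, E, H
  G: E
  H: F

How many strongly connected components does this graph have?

5

{A, E, F, H} are all mutually reachable — one SCC of size 4.
{C} is an SCC by itself.
{D} is an SCC by itself.
{G} is an SCC by itself.
{B} is an SCC by itself.
That gives 5 strongly connected components.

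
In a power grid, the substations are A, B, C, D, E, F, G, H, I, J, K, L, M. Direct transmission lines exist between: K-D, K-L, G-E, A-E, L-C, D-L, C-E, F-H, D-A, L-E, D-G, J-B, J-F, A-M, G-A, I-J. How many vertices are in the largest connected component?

Starting from B we can reach B, F, H, I, J. That is one component of size 5.
Starting from A we can reach A, C, D, E, G, K, L, M. That is one component of size 8.
The largest has 8 vertices.

8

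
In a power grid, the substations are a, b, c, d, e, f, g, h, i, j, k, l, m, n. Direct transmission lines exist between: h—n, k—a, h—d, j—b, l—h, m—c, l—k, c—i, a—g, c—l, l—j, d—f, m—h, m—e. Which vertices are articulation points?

Removing a increases the component count from 1 to 2, so a is a cut vertex.
Removing c increases the component count from 1 to 2, so c is a cut vertex.
Removing d increases the component count from 1 to 2, so d is a cut vertex.
Likewise h, j, k, l, m are cut vertices.
By contrast removing g leaves 1 component; it is not a cut vertex. No other vertex is a cut vertex either.

a, c, d, h, j, k, l, m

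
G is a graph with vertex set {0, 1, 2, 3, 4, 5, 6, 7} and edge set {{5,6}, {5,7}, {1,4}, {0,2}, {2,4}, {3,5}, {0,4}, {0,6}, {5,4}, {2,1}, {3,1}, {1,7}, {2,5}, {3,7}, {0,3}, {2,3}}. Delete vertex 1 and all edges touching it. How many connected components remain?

1

With 1 gone, the remaining components are: {0, 2, 3, 4, 5, 6, 7}.
That is 1 component.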